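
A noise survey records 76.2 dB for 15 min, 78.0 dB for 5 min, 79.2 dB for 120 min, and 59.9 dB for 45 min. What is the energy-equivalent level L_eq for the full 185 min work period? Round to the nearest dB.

78 dB

Weight each interval's intensity by its duration and average over T = 185 min:
Σ tᵢ·10^(Lᵢ/10) = 15·10^(76.2/10) + 5·10^(78.0/10) + 120·10^(79.2/10) + 45·10^(59.9/10) = 1.097e+10.
L_eq = 10·log₁₀(1.097e+10/185) = 77.73 dB.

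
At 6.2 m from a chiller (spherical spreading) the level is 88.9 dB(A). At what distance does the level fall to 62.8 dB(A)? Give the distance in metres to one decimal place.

125.1 m

The 26.1 dB drop corresponds to a distance ratio of 10^(26.1/20) for a point source.
r₂ = 6.2·10^((88.9−62.8)/20) = 6.2·10^(26.1/20) = 125.14 m.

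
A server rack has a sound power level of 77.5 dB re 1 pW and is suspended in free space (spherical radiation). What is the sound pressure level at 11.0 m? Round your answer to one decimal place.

45.7 dB

Free-field spherical radiation: L_p = L_w − 10·log₁₀(4π·r²), r = 11.0 m.
4π·r² = 1521 m², 10·log₁₀ of that is 31.820 dB.
L_p = 77.5 − 31.820 = 45.68 dB.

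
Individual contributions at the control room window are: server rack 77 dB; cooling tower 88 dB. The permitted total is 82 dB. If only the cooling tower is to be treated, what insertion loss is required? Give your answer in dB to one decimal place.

The untreated sources together contribute 10^(77/10) = 5.012e+07, i.e. 77.00 dB.
The limit corresponds to 10^(82/10) = 1.585e+08; subtracting the fixed part leaves 1.084e+08 for the cooling tower, i.e. 80.35 dB.
So the cooling tower must be reduced from 88 to 80.35 dB: IL = 7.65 dB.

7.7 dB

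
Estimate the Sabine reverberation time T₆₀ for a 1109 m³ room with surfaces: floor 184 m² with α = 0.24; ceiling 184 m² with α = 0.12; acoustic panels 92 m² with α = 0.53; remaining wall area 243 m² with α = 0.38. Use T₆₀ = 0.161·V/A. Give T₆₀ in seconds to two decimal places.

0.86 s

A = Σ Sᵢαᵢ = 184·0.24 + 184·0.12 + 92·0.53 + 243·0.38 = 207.34 m².
T₆₀ = 0.161·V/A = 0.161·1109/207.34 = 0.861 s.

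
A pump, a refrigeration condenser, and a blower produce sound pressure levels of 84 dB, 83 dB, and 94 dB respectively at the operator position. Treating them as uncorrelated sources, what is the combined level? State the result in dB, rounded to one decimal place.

For uncorrelated sources the intensities add, so convert each level to linear form, sum, and take 10·log₁₀ of the total.
Σ 10^(L/10) = 10^(84/10) + 10^(83/10) + 10^(94/10) = 2.963e+09.
L_total = 10·log₁₀(2.963e+09) = 94.72 dB.

94.7 dB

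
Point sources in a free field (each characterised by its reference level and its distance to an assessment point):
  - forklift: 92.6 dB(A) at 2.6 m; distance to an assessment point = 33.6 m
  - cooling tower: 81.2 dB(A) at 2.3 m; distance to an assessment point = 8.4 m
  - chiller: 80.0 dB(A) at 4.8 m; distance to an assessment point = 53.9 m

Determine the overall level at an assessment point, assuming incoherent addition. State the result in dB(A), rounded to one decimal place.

73.3 dB(A)

Propagate each source to the receiver with L = L_ref − 20·log₁₀(r/r_ref), then add intensities.
forklift: 92.6 − 20·log₁₀(33.6/2.6) = 92.6 − 22.23 = 70.37 dB(A).
cooling tower: 81.2 − 20·log₁₀(8.4/2.3) = 81.2 − 11.25 = 69.95 dB(A).
chiller: 80.0 − 20·log₁₀(53.9/4.8) = 80.0 − 21.01 = 58.99 dB(A).
Σ 10^(L/10) = 2.157e+07 → L_total = 10·log₁₀(2.157e+07) = 73.34 dB(A).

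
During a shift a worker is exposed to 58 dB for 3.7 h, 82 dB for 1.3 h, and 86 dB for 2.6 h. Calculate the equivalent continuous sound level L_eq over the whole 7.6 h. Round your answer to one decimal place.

82.1 dB

The energy average is taken in the linear domain: L_eq = 10·log₁₀[(Σ tᵢ·10^(Lᵢ/10))/T], T = 7.6 h.
Σ tᵢ·10^(Lᵢ/10) = 3.7·10^(58/10) + 1.3·10^(82/10) + 2.6·10^(86/10) = 1.243e+09.
L_eq = 10·log₁₀(1.243e+09/7.6) = 82.14 dB.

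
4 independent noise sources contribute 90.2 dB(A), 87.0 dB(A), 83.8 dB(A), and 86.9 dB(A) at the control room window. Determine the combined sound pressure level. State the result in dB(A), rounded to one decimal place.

For uncorrelated sources the intensities add, so convert each level to linear form, sum, and take 10·log₁₀ of the total.
Σ 10^(L/10) = 10^(90.2/10) + 10^(87.0/10) + 10^(83.8/10) + 10^(86.9/10) = 2.278e+09.
L_total = 10·log₁₀(2.278e+09) = 93.58 dB(A).

93.6 dB(A)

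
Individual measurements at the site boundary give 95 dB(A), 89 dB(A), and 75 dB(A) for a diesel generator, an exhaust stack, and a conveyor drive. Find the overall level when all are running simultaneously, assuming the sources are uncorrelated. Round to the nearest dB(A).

Incoherent sources combine by intensity addition: L_total = 10·log₁₀(Σ 10^(L_i/10)).
Σ 10^(L/10) = 10^(95/10) + 10^(89/10) + 10^(75/10) = 3.988e+09.
L_total = 10·log₁₀(3.988e+09) = 96.01 dB(A).

96 dB(A)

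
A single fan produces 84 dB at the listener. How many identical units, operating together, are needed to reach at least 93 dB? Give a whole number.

8

Need L₁ + 10·log₁₀ N ≥ 93, i.e. log₁₀ N ≥ 0.90.
N ≥ 10^(9.0/10) = 7.943, so N = 8.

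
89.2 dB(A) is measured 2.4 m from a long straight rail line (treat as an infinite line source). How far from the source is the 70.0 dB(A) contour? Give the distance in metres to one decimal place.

For a line source L₁ − L₂ = 10·log₁₀(r₂/r₁), so r₂ = r₁·10^((L₁−L₂)/10).
r₂ = 2.4·10^((89.2−70.0)/10) = 2.4·10^(19.2/10) = 199.62 m.

199.6 m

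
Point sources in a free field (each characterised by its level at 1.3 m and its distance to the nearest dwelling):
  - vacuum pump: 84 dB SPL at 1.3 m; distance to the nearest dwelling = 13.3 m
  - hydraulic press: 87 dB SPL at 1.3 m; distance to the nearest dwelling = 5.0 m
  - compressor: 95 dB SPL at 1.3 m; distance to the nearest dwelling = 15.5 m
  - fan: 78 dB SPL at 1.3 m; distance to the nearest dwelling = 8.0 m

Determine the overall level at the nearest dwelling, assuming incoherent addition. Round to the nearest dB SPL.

78 dB SPL

First find each source's level at the receiver (point-source: −20·log₁₀(r/r_ref)), then combine on an intensity basis.
vacuum pump: 84 − 20·log₁₀(13.3/1.3) = 84 − 20.20 = 63.80 dB SPL.
hydraulic press: 87 − 20·log₁₀(5.0/1.3) = 87 − 11.70 = 75.30 dB SPL.
compressor: 95 − 20·log₁₀(15.5/1.3) = 95 − 21.53 = 73.47 dB SPL.
fan: 78 − 20·log₁₀(8.0/1.3) = 78 − 15.78 = 62.22 dB SPL.
Σ 10^(L/10) = 6.019e+07 → L_total = 10·log₁₀(6.019e+07) = 77.80 dB SPL.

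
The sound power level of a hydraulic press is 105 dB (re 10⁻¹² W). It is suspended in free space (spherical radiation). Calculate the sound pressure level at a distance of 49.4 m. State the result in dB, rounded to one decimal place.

60.1 dB

The power spreads over a sphere of area 4π·r², so L_p = L_w − 10·log₁₀(4π·r²).
4π·r² = 3.067e+04 m², 10·log₁₀ of that is 44.867 dB.
L_p = 105 − 44.867 = 60.13 dB.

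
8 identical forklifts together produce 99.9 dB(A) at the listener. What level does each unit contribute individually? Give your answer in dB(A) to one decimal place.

90.9 dB(A)

8 equal contributions raise the level by 10·log₁₀ 8 = 9.031 dB, so each unit alone gives 99.9 − 9.031.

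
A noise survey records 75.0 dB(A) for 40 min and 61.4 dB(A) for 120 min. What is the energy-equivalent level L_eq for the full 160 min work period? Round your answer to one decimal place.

L_eq = 10·log₁₀[(1/T)·Σ tᵢ·10^(Lᵢ/10)] with T = 160 min.
Σ tᵢ·10^(Lᵢ/10) = 40·10^(75.0/10) + 120·10^(61.4/10) = 1.431e+09.
L_eq = 10·log₁₀(1.431e+09/160) = 69.51 dB(A).

69.5 dB(A)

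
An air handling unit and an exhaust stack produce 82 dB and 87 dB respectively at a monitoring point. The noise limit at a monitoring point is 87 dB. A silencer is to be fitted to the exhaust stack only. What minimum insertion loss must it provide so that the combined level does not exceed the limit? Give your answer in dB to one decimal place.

The untreated sources together contribute 10^(82/10) = 1.585e+08, i.e. 82.00 dB.
The limit corresponds to 10^(87/10) = 5.012e+08; subtracting the fixed part leaves 3.427e+08 for the exhaust stack, i.e. 85.35 dB.
Required insertion loss = 87 − 85.35 = 1.65 dB.

1.7 dB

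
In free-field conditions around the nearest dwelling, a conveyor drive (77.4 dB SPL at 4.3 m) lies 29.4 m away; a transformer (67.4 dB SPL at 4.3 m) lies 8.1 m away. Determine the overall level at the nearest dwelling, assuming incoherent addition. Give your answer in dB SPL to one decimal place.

Apply inverse-square spreading to bring every level to the receiver, then sum 10^(L/10).
conveyor drive: 77.4 − 20·log₁₀(29.4/4.3) = 77.4 − 16.70 = 60.70 dB SPL.
transformer: 67.4 − 20·log₁₀(8.1/4.3) = 67.4 − 5.50 = 61.90 dB SPL.
Σ 10^(L/10) = 2.724e+06 → L_total = 10·log₁₀(2.724e+06) = 64.35 dB SPL.

64.4 dB SPL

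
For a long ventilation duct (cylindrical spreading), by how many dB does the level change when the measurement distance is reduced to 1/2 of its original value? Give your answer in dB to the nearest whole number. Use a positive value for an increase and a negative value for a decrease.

+3 dB

Line-source spreading: ΔL = −10·log₁₀(r₂/r₁).
ΔL = −10·log₁₀(0.5) = +3.01 dB.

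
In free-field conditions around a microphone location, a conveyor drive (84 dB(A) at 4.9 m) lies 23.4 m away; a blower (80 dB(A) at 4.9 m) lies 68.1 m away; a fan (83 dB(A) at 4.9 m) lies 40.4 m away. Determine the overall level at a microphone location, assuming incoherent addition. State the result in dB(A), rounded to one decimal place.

Propagate each source to the receiver with L = L_ref − 20·log₁₀(r/r_ref), then add intensities.
conveyor drive: 84 − 20·log₁₀(23.4/4.9) = 84 − 13.58 = 70.42 dB(A).
blower: 80 − 20·log₁₀(68.1/4.9) = 80 − 22.86 = 57.14 dB(A).
fan: 83 − 20·log₁₀(40.4/4.9) = 83 − 18.32 = 64.68 dB(A).
Σ 10^(L/10) = 1.447e+07 → L_total = 10·log₁₀(1.447e+07) = 71.60 dB(A).

71.6 dB(A)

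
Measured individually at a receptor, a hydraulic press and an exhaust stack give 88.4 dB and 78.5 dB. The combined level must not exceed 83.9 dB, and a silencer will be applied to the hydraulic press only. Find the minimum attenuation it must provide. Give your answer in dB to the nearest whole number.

6 dB

The untreated sources together contribute 10^(78.5/10) = 7.079e+07, i.e. 78.50 dB.
To meet 83.9 dB overall, the treated hydraulic press may contribute at most 10^(83.9/10) − 7.079e+07 = 1.747e+08, i.e. 82.42 dB.
Required insertion loss = 88.4 − 82.42 = 5.98 dB.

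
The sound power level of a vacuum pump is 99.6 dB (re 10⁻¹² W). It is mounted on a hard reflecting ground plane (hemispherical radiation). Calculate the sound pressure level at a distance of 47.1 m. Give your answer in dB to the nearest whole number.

L_p = L_w − 10·log₁₀(2π·r²) with r = 47.1 m.
2π·r² = 1.394e+04 m², 10·log₁₀ of that is 41.442 dB.
L_p = 99.6 − 41.442 = 58.16 dB.

58 dB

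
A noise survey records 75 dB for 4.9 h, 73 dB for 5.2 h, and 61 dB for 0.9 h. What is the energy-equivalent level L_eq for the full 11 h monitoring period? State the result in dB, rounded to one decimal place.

L_eq = 10·log₁₀[(1/T)·Σ tᵢ·10^(Lᵢ/10)] with T = 11 h.
Σ tᵢ·10^(Lᵢ/10) = 4.9·10^(75/10) + 5.2·10^(73/10) + 0.9·10^(61/10) = 2.598e+08.
L_eq = 10·log₁₀(2.598e+08/11) = 73.73 dB.

73.7 dB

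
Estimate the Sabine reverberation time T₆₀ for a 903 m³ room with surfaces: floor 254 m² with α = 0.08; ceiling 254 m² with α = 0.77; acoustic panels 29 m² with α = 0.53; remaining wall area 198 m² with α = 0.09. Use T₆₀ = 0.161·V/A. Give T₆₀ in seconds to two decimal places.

0.58 s

Summing Sᵢαᵢ: 254·0.08 + 254·0.77 + 29·0.53 + 198·0.09 = 249.09 m².
T₆₀ = 0.161 × 903 / 249.09 = 0.584 s.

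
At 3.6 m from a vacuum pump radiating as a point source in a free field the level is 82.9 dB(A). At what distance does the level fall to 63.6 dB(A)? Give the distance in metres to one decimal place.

The 19.3 dB drop corresponds to a distance ratio of 10^(19.3/20) for a point source.
r₂ = 3.6·10^((82.9−63.6)/20) = 3.6·10^(19.3/20) = 33.21 m.

33.2 m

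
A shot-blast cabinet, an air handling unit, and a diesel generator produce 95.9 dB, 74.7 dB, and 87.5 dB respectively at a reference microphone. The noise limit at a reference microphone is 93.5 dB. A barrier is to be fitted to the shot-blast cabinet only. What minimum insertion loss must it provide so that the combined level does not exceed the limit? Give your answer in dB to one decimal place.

3.7 dB

Fixed contribution from the other sources: Σ 10^(L/10) = 10^(74.7/10) + 10^(87.5/10) = 5.919e+08 (87.72 dB).
To meet 93.5 dB overall, the treated shot-blast cabinet may contribute at most 10^(93.5/10) − 5.919e+08 = 1.647e+09, i.e. 92.17 dB.
So the shot-blast cabinet must be reduced from 95.9 to 92.17 dB: IL = 3.73 dB.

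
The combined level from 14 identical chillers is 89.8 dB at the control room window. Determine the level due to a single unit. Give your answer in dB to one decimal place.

78.3 dB

14 equal contributions raise the level by 10·log₁₀ 14 = 11.461 dB, so each unit alone gives 89.8 − 11.461.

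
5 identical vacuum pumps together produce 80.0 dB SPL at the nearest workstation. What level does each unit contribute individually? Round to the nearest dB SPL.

For N identical incoherent sources L_total = L₁ + 10·log₁₀ N, so L₁ = 80.0 − 10·log₁₀(5) = 80.0 − 6.990.

73 dB SPL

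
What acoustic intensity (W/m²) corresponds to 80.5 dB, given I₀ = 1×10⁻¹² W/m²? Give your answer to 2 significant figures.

I/I₀ = 10^(80.5/10) = 1.122e+08, so I = 1.122e+08 × 10⁻¹² W/m².

0.00011 W/m²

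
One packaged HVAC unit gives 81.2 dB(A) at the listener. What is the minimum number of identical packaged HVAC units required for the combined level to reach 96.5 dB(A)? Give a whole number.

The shortfall is 96.5 − 81.2 = 15.3 dB, and N units add 10·log₁₀ N, so need 10·log₁₀ N ≥ 15.3.
N ≥ 10^(15.3/10) = 33.884, so N = 34.

34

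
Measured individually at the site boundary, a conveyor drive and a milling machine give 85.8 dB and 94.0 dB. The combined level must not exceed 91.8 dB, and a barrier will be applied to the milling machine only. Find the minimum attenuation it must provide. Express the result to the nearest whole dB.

3 dB

Fixed contribution from the other source: Σ 10^(L/10) = 10^(85.8/10) = 3.802e+08 (85.80 dB).
To meet 91.8 dB overall, the treated milling machine may contribute at most 10^(91.8/10) − 3.802e+08 = 1.133e+09, i.e. 90.54 dB.
Required insertion loss = 94.0 − 90.54 = 3.46 dB.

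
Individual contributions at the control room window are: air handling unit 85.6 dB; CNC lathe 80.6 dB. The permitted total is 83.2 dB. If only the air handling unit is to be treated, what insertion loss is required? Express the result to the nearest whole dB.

6 dB

Fixed contribution from the other source: Σ 10^(L/10) = 10^(80.6/10) = 1.148e+08 (80.60 dB).
The limit corresponds to 10^(83.2/10) = 2.089e+08; subtracting the fixed part leaves 9.411e+07 for the air handling unit, i.e. 79.74 dB.
Required insertion loss = 85.6 − 79.74 = 5.86 dB.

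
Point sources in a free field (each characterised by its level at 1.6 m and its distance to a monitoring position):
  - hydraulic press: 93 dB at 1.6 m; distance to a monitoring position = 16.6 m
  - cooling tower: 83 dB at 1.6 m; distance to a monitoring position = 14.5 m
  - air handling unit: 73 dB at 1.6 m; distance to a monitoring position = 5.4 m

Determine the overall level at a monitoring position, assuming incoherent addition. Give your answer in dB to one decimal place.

Apply inverse-square spreading to bring every level to the receiver, then sum 10^(L/10).
hydraulic press: 93 − 20·log₁₀(16.6/1.6) = 93 − 20.32 = 72.68 dB.
cooling tower: 83 − 20·log₁₀(14.5/1.6) = 83 − 19.14 = 63.86 dB.
air handling unit: 73 − 20·log₁₀(5.4/1.6) = 73 − 10.57 = 62.43 dB.
Σ 10^(L/10) = 2.272e+07 → L_total = 10·log₁₀(2.272e+07) = 73.56 dB.

73.6 dB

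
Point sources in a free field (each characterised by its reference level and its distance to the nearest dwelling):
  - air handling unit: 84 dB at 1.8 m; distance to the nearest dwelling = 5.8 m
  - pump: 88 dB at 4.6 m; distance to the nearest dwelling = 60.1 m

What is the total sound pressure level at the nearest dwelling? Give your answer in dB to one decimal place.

Propagate each source to the receiver with L = L_ref − 20·log₁₀(r/r_ref), then add intensities.
air handling unit: 84 − 20·log₁₀(5.8/1.8) = 84 − 10.16 = 73.84 dB.
pump: 88 − 20·log₁₀(60.1/4.6) = 88 − 22.32 = 65.68 dB.
Σ 10^(L/10) = 2.789e+07 → L_total = 10·log₁₀(2.789e+07) = 74.45 dB.

74.5 dB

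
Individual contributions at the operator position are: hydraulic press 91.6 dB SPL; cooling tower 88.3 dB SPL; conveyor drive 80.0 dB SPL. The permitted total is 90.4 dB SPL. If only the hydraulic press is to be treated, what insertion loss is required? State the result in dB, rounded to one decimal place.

Fixed contribution from the other sources: Σ 10^(L/10) = 10^(88.3/10) + 10^(80.0/10) = 7.761e+08 (88.90 dB SPL).
The limit corresponds to 10^(90.4/10) = 1.096e+09; subtracting the fixed part leaves 3.204e+08 for the hydraulic press, i.e. 85.06 dB SPL.
So the hydraulic press must be reduced from 91.6 to 85.06 dB SPL: IL = 6.54 dB.

6.5 dB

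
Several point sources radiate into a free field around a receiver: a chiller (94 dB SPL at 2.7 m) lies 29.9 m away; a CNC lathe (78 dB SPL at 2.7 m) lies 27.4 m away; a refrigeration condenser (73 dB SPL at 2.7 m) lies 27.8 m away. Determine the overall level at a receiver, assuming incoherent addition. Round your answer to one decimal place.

First find each source's level at the receiver (point-source: −20·log₁₀(r/r_ref)), then combine on an intensity basis.
chiller: 94 − 20·log₁₀(29.9/2.7) = 94 − 20.89 = 73.11 dB SPL.
CNC lathe: 78 − 20·log₁₀(27.4/2.7) = 78 − 20.13 = 57.87 dB SPL.
refrigeration condenser: 73 − 20·log₁₀(27.8/2.7) = 73 − 20.25 = 52.75 dB SPL.
Σ 10^(L/10) = 2.128e+07 → L_total = 10·log₁₀(2.128e+07) = 73.28 dB SPL.

73.3 dB SPL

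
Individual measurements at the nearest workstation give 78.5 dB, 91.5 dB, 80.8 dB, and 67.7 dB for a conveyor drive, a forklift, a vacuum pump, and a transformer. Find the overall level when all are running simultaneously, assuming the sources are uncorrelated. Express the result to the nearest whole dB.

Incoherent sources combine by intensity addition: L_total = 10·log₁₀(Σ 10^(L_i/10)).
Σ 10^(L/10) = 10^(78.5/10) + 10^(91.5/10) + 10^(80.8/10) + 10^(67.7/10) = 1.609e+09.
L_total = 10·log₁₀(1.609e+09) = 92.07 dB.

92 dB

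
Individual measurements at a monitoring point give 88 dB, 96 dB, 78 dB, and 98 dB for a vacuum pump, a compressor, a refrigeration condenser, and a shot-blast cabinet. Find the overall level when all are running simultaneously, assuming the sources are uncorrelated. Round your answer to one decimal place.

100.4 dB

For uncorrelated sources the intensities add, so convert each level to linear form, sum, and take 10·log₁₀ of the total.
Σ 10^(L/10) = 10^(88/10) + 10^(96/10) + 10^(78/10) + 10^(98/10) = 1.098e+10.
L_total = 10·log₁₀(1.098e+10) = 100.41 dB.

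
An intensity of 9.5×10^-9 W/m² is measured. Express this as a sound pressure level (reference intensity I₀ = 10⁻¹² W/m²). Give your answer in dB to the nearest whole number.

40 dB

Dividing by I₀ shifts the exponent by 12: I/I₀ = 9.5×10^3.
L = 10·(0.9777 + 3) = 39.78 dB.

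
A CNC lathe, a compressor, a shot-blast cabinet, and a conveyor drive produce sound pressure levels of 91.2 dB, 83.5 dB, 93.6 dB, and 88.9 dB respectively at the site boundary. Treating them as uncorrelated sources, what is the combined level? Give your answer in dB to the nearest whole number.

97 dB

For uncorrelated sources the intensities add, so convert each level to linear form, sum, and take 10·log₁₀ of the total.
Σ 10^(L/10) = 10^(91.2/10) + 10^(83.5/10) + 10^(93.6/10) + 10^(88.9/10) = 4.609e+09.
L_total = 10·log₁₀(4.609e+09) = 96.64 dB.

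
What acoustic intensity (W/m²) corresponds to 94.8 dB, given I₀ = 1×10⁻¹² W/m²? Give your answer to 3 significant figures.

0.00302 W/m²

I = I₀·10^(L/10) = 10⁻¹² × 10^(94.8/10) = 10^(-2.520).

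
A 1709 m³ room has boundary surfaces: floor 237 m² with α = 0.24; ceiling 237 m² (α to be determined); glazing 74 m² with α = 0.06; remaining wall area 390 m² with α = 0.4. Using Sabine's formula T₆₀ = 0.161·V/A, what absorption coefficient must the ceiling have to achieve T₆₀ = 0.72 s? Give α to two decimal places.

A = 0.161·V/T₆₀ = 0.161·1709/0.72 = 382.15 m² sabins.
Absorption from the other surfaces = 237·0.24 + 74·0.06 + 390·0.4 = 217.32 m², so the ceiling must supply 164.83 m² over 237 m².
α = 164.83/237 = 0.695.

0.70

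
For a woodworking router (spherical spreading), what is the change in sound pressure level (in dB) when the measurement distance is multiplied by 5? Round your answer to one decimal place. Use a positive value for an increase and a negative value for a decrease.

With spherical spreading the level changes by −20·log₁₀(r₂/r₁).
ΔL = −20·log₁₀(5) = -13.98 dB.

-14.0 dB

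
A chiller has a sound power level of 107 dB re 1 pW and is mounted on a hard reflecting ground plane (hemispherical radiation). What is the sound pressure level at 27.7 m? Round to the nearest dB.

70 dB

L_p = L_w − 10·log₁₀(2π·r²) with r = 27.7 m.
2π·r² = 4821 m², 10·log₁₀ of that is 36.831 dB.
L_p = 107 − 36.831 = 70.17 dB.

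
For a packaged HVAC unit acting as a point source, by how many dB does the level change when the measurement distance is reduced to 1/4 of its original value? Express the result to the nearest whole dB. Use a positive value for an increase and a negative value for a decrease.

+12 dB

A point source loses 6 dB per doubling of distance; generally ΔL = −20·log₁₀(r₂/r₁).
ΔL = −20·log₁₀(0.25) = +12.04 dB.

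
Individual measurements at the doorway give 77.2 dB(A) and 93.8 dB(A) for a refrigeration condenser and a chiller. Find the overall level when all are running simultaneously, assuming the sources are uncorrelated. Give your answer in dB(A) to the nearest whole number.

94 dB(A)

Incoherent sources combine by intensity addition: L_total = 10·log₁₀(Σ 10^(L_i/10)).
Σ 10^(L/10) = 10^(77.2/10) + 10^(93.8/10) = 2.451e+09.
L_total = 10·log₁₀(2.451e+09) = 93.89 dB(A).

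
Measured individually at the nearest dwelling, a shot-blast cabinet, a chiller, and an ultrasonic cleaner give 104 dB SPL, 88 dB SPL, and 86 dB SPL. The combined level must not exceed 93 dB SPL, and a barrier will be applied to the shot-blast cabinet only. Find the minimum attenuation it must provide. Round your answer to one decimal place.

14.1 dB

The untreated sources together contribute 10^(88/10) + 10^(86/10) = 1.029e+09, i.e. 90.12 dB SPL.
The limit corresponds to 10^(93/10) = 1.995e+09; subtracting the fixed part leaves 9.662e+08 for the shot-blast cabinet, i.e. 89.85 dB SPL.
Required insertion loss = 104 − 89.85 = 14.15 dB.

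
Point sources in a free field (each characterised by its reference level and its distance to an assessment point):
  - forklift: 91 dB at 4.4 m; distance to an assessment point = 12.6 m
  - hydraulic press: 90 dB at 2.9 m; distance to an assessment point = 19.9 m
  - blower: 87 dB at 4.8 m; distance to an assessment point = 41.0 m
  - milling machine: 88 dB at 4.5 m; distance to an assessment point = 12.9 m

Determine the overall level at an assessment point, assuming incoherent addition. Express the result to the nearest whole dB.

84 dB

Apply inverse-square spreading to bring every level to the receiver, then sum 10^(L/10).
forklift: 91 − 20·log₁₀(12.6/4.4) = 91 − 9.14 = 81.86 dB.
hydraulic press: 90 − 20·log₁₀(19.9/2.9) = 90 − 16.73 = 73.27 dB.
blower: 87 − 20·log₁₀(41.0/4.8) = 87 − 18.63 = 68.37 dB.
milling machine: 88 − 20·log₁₀(12.9/4.5) = 88 − 9.15 = 78.85 dB.
Σ 10^(L/10) = 2.584e+08 → L_total = 10·log₁₀(2.584e+08) = 84.12 dB.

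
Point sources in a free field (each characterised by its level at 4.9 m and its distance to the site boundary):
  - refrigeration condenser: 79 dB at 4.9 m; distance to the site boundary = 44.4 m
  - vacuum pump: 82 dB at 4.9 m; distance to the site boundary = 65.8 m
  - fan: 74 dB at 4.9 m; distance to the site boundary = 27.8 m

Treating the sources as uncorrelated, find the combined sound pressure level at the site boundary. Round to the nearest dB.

64 dB

First find each source's level at the receiver (point-source: −20·log₁₀(r/r_ref)), then combine on an intensity basis.
refrigeration condenser: 79 − 20·log₁₀(44.4/4.9) = 79 − 19.14 = 59.86 dB.
vacuum pump: 82 − 20·log₁₀(65.8/4.9) = 82 − 22.56 = 59.44 dB.
fan: 74 − 20·log₁₀(27.8/4.9) = 74 − 15.08 = 58.92 dB.
Σ 10^(L/10) = 2.627e+06 → L_total = 10·log₁₀(2.627e+06) = 64.19 dB.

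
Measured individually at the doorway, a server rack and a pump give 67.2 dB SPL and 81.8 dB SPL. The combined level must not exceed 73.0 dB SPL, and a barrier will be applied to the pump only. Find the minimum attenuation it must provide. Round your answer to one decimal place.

10.1 dB

Fixed contribution from the other source: Σ 10^(L/10) = 10^(67.2/10) = 5.248e+06 (67.20 dB SPL).
The limit corresponds to 10^(73.0/10) = 1.995e+07; subtracting the fixed part leaves 1.470e+07 for the pump, i.e. 71.67 dB SPL.
So the pump must be reduced from 81.8 to 71.67 dB SPL: IL = 10.13 dB.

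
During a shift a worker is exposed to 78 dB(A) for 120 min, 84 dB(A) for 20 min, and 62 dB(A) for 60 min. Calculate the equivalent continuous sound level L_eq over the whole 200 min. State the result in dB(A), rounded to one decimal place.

78.0 dB(A)

Weight each interval's intensity by its duration and average over T = 200 min:
Σ tᵢ·10^(Lᵢ/10) = 120·10^(78/10) + 20·10^(84/10) + 60·10^(62/10) = 1.269e+10.
L_eq = 10·log₁₀(1.269e+10/200) = 78.02 dB(A).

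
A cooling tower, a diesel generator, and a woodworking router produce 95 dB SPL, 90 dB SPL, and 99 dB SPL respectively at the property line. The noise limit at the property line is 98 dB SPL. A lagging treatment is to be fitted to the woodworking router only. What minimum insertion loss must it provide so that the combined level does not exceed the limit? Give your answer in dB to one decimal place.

Fixed contribution from the other sources: Σ 10^(L/10) = 10^(95/10) + 10^(90/10) = 4.162e+09 (96.19 dB SPL).
To meet 98 dB SPL overall, the treated woodworking router may contribute at most 10^(98/10) − 4.162e+09 = 2.147e+09, i.e. 93.32 dB SPL.
So the woodworking router must be reduced from 99 to 93.32 dB SPL: IL = 5.68 dB.

5.7 dB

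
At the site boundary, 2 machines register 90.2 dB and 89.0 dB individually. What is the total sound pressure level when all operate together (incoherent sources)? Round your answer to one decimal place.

For uncorrelated sources the intensities add, so convert each level to linear form, sum, and take 10·log₁₀ of the total.
Σ 10^(L/10) = 10^(90.2/10) + 10^(89.0/10) = 1.841e+09.
L_total = 10·log₁₀(1.841e+09) = 92.65 dB.

92.7 dB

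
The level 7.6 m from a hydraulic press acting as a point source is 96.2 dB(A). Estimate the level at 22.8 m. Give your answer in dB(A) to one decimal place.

86.7 dB(A)

For a point source, L₂ = L₁ − 20·log₁₀(r₂/r₁).
L₂ = 96.2 − 20·log₁₀(22.8/7.6) = 96.2 − 9.542 = 86.66 dB(A).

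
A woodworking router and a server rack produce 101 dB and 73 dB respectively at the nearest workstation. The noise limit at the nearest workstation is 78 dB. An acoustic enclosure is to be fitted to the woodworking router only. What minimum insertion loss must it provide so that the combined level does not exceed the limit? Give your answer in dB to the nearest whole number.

Fixed contribution from the other source: Σ 10^(L/10) = 10^(73/10) = 1.995e+07 (73.00 dB).
The limit corresponds to 10^(78/10) = 6.310e+07; subtracting the fixed part leaves 4.314e+07 for the woodworking router, i.e. 76.35 dB.
So the woodworking router must be reduced from 101 to 76.35 dB: IL = 24.65 dB.

25 dB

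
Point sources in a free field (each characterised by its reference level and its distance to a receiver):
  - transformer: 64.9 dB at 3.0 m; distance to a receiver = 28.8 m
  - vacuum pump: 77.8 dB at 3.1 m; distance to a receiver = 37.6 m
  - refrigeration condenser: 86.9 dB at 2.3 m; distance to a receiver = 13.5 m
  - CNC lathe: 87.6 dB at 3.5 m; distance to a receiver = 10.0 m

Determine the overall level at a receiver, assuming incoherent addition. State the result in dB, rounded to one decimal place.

Propagate each source to the receiver with L = L_ref − 20·log₁₀(r/r_ref), then add intensities.
transformer: 64.9 − 20·log₁₀(28.8/3.0) = 64.9 − 19.65 = 45.25 dB.
vacuum pump: 77.8 − 20·log₁₀(37.6/3.1) = 77.8 − 21.68 = 56.12 dB.
refrigeration condenser: 86.9 − 20·log₁₀(13.5/2.3) = 86.9 − 15.37 = 71.53 dB.
CNC lathe: 87.6 − 20·log₁₀(10.0/3.5) = 87.6 − 9.12 = 78.48 dB.
Σ 10^(L/10) = 8.515e+07 → L_total = 10·log₁₀(8.515e+07) = 79.30 dB.

79.3 dB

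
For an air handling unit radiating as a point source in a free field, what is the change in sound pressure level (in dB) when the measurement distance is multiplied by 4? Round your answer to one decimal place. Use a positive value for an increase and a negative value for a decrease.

-12.0 dB

Point-source spreading: ΔL = −20·log₁₀(r₂/r₁).
ΔL = −20·log₁₀(4) = -12.04 dB.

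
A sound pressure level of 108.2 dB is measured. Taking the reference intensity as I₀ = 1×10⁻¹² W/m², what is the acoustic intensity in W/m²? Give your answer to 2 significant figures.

0.066 W/m²

I = I₀·10^(L/10) = 10⁻¹² × 10^(108.2/10) = 10^(-1.180).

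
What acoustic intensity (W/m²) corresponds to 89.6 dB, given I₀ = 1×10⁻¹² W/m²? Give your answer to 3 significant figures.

I/I₀ = 10^(89.6/10) = 9.12e+08, so I = 9.12e+08 × 10⁻¹² W/m².

0.000912 W/m²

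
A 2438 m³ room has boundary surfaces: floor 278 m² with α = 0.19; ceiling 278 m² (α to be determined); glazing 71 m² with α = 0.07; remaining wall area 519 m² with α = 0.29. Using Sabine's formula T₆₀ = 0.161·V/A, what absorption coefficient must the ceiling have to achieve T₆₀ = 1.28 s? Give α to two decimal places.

A = 0.161·V/T₆₀ = 0.161·2438/1.28 = 306.65 m² sabins.
Absorption from the other surfaces = 278·0.19 + 71·0.07 + 519·0.29 = 208.30 m², so the ceiling must supply 98.35 m² over 278 m².
α = 98.35/278 = 0.354.

0.35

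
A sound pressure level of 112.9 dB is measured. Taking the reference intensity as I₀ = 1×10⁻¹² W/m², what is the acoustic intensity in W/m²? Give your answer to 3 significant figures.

I = I₀·10^(L/10) = 10⁻¹² × 10^(112.9/10) = 10^(-0.710).

0.195 W/m²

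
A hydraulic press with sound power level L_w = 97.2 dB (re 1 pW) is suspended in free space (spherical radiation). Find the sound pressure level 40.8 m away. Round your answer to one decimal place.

54.0 dB

The power spreads over a sphere of area 4π·r², so L_p = L_w − 10·log₁₀(4π·r²).
4π·r² = 2.092e+04 m², 10·log₁₀ of that is 43.205 dB.
L_p = 97.2 − 43.205 = 53.99 dB.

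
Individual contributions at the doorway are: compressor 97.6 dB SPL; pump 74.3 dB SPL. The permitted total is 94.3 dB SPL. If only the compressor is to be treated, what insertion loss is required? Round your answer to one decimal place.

3.3 dB

Everything except the compressor sums to 10^(74.3/10) = 2.692e+07 in linear terms, 74.30 dB SPL.
To meet 94.3 dB SPL overall, the treated compressor may contribute at most 10^(94.3/10) − 2.692e+07 = 2.665e+09, i.e. 94.26 dB SPL.
Required insertion loss = 97.6 − 94.26 = 3.34 dB.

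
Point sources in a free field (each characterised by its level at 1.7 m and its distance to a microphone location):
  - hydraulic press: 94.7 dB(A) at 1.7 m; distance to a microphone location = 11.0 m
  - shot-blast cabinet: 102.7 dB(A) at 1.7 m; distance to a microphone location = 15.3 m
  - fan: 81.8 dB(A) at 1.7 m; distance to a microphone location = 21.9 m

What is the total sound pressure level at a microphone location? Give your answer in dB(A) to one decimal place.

84.8 dB(A)

Propagate each source to the receiver with L = L_ref − 20·log₁₀(r/r_ref), then add intensities.
hydraulic press: 94.7 − 20·log₁₀(11.0/1.7) = 94.7 − 16.22 = 78.48 dB(A).
shot-blast cabinet: 102.7 − 20·log₁₀(15.3/1.7) = 102.7 − 19.08 = 83.62 dB(A).
fan: 81.8 − 20·log₁₀(21.9/1.7) = 81.8 − 22.20 = 59.60 dB(A).
Σ 10^(L/10) = 3.013e+08 → L_total = 10·log₁₀(3.013e+08) = 84.79 dB(A).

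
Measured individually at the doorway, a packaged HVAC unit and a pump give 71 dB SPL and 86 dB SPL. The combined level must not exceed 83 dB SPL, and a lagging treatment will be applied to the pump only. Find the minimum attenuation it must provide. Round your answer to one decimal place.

3.3 dB

Fixed contribution from the other source: Σ 10^(L/10) = 10^(71/10) = 1.259e+07 (71.00 dB SPL).
To meet 83 dB SPL overall, the treated pump may contribute at most 10^(83/10) − 1.259e+07 = 1.869e+08, i.e. 82.72 dB SPL.
So the pump must be reduced from 86 to 82.72 dB SPL: IL = 3.28 dB.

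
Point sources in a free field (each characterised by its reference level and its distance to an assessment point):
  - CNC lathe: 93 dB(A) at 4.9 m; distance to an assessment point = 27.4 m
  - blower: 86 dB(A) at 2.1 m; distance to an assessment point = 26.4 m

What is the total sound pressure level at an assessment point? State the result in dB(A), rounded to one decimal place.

78.2 dB(A)

First find each source's level at the receiver (point-source: −20·log₁₀(r/r_ref)), then combine on an intensity basis.
CNC lathe: 93 − 20·log₁₀(27.4/4.9) = 93 − 14.95 = 78.05 dB(A).
blower: 86 − 20·log₁₀(26.4/2.1) = 86 − 21.99 = 64.01 dB(A).
Σ 10^(L/10) = 6.633e+07 → L_total = 10·log₁₀(6.633e+07) = 78.22 dB(A).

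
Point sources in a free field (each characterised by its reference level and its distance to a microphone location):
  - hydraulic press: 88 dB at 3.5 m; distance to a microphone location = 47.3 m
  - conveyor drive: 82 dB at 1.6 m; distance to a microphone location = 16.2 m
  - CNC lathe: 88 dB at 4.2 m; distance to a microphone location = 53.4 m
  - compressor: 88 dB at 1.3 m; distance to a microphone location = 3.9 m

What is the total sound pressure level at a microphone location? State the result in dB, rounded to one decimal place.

Apply inverse-square spreading to bring every level to the receiver, then sum 10^(L/10).
hydraulic press: 88 − 20·log₁₀(47.3/3.5) = 88 − 22.62 = 65.38 dB.
conveyor drive: 82 − 20·log₁₀(16.2/1.6) = 82 − 20.11 = 61.89 dB.
CNC lathe: 88 − 20·log₁₀(53.4/4.2) = 88 − 22.09 = 65.91 dB.
compressor: 88 − 20·log₁₀(3.9/1.3) = 88 − 9.54 = 78.46 dB.
Σ 10^(L/10) = 7.901e+07 → L_total = 10·log₁₀(7.901e+07) = 78.98 dB.

79.0 dB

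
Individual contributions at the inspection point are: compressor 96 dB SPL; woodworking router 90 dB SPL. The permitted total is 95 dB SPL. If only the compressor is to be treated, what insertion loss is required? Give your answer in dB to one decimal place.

2.7 dB

Everything except the compressor sums to 10^(90/10) = 1.000e+09 in linear terms, 90.00 dB SPL.
The limit corresponds to 10^(95/10) = 3.162e+09; subtracting the fixed part leaves 2.162e+09 for the compressor, i.e. 93.35 dB SPL.
So the compressor must be reduced from 96 to 93.35 dB SPL: IL = 2.65 dB.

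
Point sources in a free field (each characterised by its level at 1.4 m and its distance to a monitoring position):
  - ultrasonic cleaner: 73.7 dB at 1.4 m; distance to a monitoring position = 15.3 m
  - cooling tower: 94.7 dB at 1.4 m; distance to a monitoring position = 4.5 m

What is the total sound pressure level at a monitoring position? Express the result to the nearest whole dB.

First find each source's level at the receiver (point-source: −20·log₁₀(r/r_ref)), then combine on an intensity basis.
ultrasonic cleaner: 73.7 − 20·log₁₀(15.3/1.4) = 73.7 − 20.77 = 52.93 dB.
cooling tower: 94.7 − 20·log₁₀(4.5/1.4) = 94.7 − 10.14 = 84.56 dB.
Σ 10^(L/10) = 2.858e+08 → L_total = 10·log₁₀(2.858e+08) = 84.56 dB.

85 dB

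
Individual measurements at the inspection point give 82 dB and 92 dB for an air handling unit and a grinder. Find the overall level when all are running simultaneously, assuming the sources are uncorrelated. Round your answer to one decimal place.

92.4 dB

For uncorrelated sources the intensities add, so convert each level to linear form, sum, and take 10·log₁₀ of the total.
Σ 10^(L/10) = 10^(82/10) + 10^(92/10) = 1.743e+09.
L_total = 10·log₁₀(1.743e+09) = 92.41 dB.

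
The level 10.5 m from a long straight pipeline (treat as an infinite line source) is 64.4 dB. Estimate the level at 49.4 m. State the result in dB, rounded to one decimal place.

Cylindrical spreading from a line source gives a 10·log₁₀(r₂/r₁) drop.
L₂ = 64.4 − 10·log₁₀(49.4/10.5) = 64.4 − 6.725 = 57.67 dB.

57.7 dB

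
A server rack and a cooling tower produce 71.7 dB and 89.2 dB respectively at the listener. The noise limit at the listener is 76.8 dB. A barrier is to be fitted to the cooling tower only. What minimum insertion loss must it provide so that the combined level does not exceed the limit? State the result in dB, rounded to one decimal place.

Fixed contribution from the other source: Σ 10^(L/10) = 10^(71.7/10) = 1.479e+07 (71.70 dB).
The limit corresponds to 10^(76.8/10) = 4.786e+07; subtracting the fixed part leaves 3.307e+07 for the cooling tower, i.e. 75.19 dB.
So the cooling tower must be reduced from 89.2 to 75.19 dB: IL = 14.01 dB.

14.0 dB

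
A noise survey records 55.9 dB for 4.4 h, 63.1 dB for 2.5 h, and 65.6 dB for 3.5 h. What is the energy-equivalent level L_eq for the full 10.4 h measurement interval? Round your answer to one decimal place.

L_eq = 10·log₁₀[(1/T)·Σ tᵢ·10^(Lᵢ/10)] with T = 10.4 h.
Σ tᵢ·10^(Lᵢ/10) = 4.4·10^(55.9/10) + 2.5·10^(63.1/10) + 3.5·10^(65.6/10) = 1.952e+07.
L_eq = 10·log₁₀(1.952e+07/10.4) = 62.74 dB.

62.7 dB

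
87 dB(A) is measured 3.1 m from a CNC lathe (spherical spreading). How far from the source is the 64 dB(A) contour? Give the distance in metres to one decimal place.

43.8 m

The 23.0 dB drop corresponds to a distance ratio of 10^(23.0/20) for a point source.
r₂ = 3.1·10^((87−64)/20) = 3.1·10^(23.0/20) = 43.79 m.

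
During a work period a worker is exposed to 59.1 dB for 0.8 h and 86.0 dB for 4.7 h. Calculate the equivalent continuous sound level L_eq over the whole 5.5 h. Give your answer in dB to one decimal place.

85.3 dB

L_eq = 10·log₁₀[(1/T)·Σ tᵢ·10^(Lᵢ/10)] with T = 5.5 h.
Σ tᵢ·10^(Lᵢ/10) = 0.8·10^(59.1/10) + 4.7·10^(86.0/10) = 1.872e+09.
L_eq = 10·log₁₀(1.872e+09/5.5) = 85.32 dB.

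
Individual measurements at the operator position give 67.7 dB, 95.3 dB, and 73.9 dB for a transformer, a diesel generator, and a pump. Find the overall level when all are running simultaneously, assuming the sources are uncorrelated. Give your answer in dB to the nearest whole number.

For uncorrelated sources the intensities add, so convert each level to linear form, sum, and take 10·log₁₀ of the total.
Σ 10^(L/10) = 10^(67.7/10) + 10^(95.3/10) + 10^(73.9/10) = 3.419e+09.
L_total = 10·log₁₀(3.419e+09) = 95.34 dB.

95 dB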